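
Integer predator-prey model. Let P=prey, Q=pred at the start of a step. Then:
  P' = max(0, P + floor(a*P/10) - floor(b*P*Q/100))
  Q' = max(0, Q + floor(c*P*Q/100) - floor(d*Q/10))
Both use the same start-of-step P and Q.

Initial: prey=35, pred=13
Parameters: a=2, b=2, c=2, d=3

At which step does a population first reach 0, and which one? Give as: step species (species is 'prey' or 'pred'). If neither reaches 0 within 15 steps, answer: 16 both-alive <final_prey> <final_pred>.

Answer: 16 both-alive 2 3

Derivation:
Step 1: prey: 35+7-9=33; pred: 13+9-3=19
Step 2: prey: 33+6-12=27; pred: 19+12-5=26
Step 3: prey: 27+5-14=18; pred: 26+14-7=33
Step 4: prey: 18+3-11=10; pred: 33+11-9=35
Step 5: prey: 10+2-7=5; pred: 35+7-10=32
Step 6: prey: 5+1-3=3; pred: 32+3-9=26
Step 7: prey: 3+0-1=2; pred: 26+1-7=20
Step 8: prey: 2+0-0=2; pred: 20+0-6=14
Step 9: prey: 2+0-0=2; pred: 14+0-4=10
Step 10: prey: 2+0-0=2; pred: 10+0-3=7
Step 11: prey: 2+0-0=2; pred: 7+0-2=5
Step 12: prey: 2+0-0=2; pred: 5+0-1=4
Step 13: prey: 2+0-0=2; pred: 4+0-1=3
Step 14: prey: 2+0-0=2; pred: 3+0-0=3
Steps 15-15: state stable at prey=2, pred=3 (no change)
No extinction within 15 steps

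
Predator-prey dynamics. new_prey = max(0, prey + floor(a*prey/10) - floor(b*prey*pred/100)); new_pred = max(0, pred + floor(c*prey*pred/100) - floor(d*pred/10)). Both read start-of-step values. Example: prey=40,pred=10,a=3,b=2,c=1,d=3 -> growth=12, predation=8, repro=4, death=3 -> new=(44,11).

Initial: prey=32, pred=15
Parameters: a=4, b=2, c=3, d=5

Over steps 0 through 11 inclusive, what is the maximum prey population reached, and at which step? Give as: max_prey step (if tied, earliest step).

Step 1: prey: 32+12-9=35; pred: 15+14-7=22
Step 2: prey: 35+14-15=34; pred: 22+23-11=34
Step 3: prey: 34+13-23=24; pred: 34+34-17=51
Step 4: prey: 24+9-24=9; pred: 51+36-25=62
Step 5: prey: 9+3-11=1; pred: 62+16-31=47
Step 6: prey: 1+0-0=1; pred: 47+1-23=25
Step 7: prey: 1+0-0=1; pred: 25+0-12=13
Step 8: prey: 1+0-0=1; pred: 13+0-6=7
Step 9: prey: 1+0-0=1; pred: 7+0-3=4
Step 10: prey: 1+0-0=1; pred: 4+0-2=2
Step 11: prey: 1+0-0=1; pred: 2+0-1=1
Max prey = 35 at step 1

Answer: 35 1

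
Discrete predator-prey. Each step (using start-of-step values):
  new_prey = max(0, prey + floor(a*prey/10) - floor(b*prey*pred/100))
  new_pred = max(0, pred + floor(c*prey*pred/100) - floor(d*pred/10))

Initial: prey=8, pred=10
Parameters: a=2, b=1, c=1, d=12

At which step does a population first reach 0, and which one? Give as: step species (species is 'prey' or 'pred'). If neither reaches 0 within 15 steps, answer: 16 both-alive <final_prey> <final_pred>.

Answer: 1 pred

Derivation:
Step 1: prey: 8+1-0=9; pred: 10+0-12=0
First extinction: pred at step 1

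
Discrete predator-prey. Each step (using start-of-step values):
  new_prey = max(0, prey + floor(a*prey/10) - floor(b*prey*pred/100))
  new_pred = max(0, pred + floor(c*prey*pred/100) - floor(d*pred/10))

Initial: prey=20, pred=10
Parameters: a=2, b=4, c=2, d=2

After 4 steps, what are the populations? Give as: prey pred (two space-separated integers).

Answer: 5 14

Derivation:
Step 1: prey: 20+4-8=16; pred: 10+4-2=12
Step 2: prey: 16+3-7=12; pred: 12+3-2=13
Step 3: prey: 12+2-6=8; pred: 13+3-2=14
Step 4: prey: 8+1-4=5; pred: 14+2-2=14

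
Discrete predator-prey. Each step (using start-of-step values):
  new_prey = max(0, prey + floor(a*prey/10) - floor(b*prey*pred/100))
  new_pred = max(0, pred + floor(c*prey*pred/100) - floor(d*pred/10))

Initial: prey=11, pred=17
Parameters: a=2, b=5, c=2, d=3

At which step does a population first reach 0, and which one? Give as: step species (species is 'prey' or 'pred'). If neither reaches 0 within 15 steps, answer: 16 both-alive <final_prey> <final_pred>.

Step 1: prey: 11+2-9=4; pred: 17+3-5=15
Step 2: prey: 4+0-3=1; pred: 15+1-4=12
Step 3: prey: 1+0-0=1; pred: 12+0-3=9
Step 4: prey: 1+0-0=1; pred: 9+0-2=7
Step 5: prey: 1+0-0=1; pred: 7+0-2=5
Step 6: prey: 1+0-0=1; pred: 5+0-1=4
Step 7: prey: 1+0-0=1; pred: 4+0-1=3
Step 8: prey: 1+0-0=1; pred: 3+0-0=3
Steps 9-15: state stable at prey=1, pred=3 (no change)
No extinction within 15 steps

Answer: 16 both-alive 1 3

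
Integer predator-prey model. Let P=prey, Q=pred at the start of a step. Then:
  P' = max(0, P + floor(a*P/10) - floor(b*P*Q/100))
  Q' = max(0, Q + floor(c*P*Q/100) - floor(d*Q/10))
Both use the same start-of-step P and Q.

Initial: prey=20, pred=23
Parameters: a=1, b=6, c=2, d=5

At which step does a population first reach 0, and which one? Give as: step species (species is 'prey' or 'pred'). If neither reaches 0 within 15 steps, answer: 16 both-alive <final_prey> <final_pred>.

Answer: 1 prey

Derivation:
Step 1: prey: 20+2-27=0; pred: 23+9-11=21
First extinction: prey at step 1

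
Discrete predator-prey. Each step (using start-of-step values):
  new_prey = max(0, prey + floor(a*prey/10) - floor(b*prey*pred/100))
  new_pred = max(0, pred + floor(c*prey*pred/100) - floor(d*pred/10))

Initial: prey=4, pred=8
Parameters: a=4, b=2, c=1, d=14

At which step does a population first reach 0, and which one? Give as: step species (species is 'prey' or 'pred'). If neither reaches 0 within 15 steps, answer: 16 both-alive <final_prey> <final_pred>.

Step 1: prey: 4+1-0=5; pred: 8+0-11=0
First extinction: pred at step 1

Answer: 1 pred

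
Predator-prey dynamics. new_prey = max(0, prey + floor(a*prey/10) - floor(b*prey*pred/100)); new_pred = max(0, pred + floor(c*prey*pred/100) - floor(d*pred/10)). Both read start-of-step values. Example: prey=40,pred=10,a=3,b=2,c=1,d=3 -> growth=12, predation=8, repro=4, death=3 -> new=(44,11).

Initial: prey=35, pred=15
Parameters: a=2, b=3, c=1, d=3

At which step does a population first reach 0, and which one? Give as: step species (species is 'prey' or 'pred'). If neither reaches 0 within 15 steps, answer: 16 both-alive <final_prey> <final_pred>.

Step 1: prey: 35+7-15=27; pred: 15+5-4=16
Step 2: prey: 27+5-12=20; pred: 16+4-4=16
Step 3: prey: 20+4-9=15; pred: 16+3-4=15
Step 4: prey: 15+3-6=12; pred: 15+2-4=13
Step 5: prey: 12+2-4=10; pred: 13+1-3=11
Step 6: prey: 10+2-3=9; pred: 11+1-3=9
Step 7: prey: 9+1-2=8; pred: 9+0-2=7
Step 8: prey: 8+1-1=8; pred: 7+0-2=5
Step 9: prey: 8+1-1=8; pred: 5+0-1=4
Step 10: prey: 8+1-0=9; pred: 4+0-1=3
Step 11: prey: 9+1-0=10; pred: 3+0-0=3
Step 12: prey: 10+2-0=12; pred: 3+0-0=3
Step 13: prey: 12+2-1=13; pred: 3+0-0=3
Step 14: prey: 13+2-1=14; pred: 3+0-0=3
Step 15: prey: 14+2-1=15; pred: 3+0-0=3
No extinction within 15 steps

Answer: 16 both-alive 15 3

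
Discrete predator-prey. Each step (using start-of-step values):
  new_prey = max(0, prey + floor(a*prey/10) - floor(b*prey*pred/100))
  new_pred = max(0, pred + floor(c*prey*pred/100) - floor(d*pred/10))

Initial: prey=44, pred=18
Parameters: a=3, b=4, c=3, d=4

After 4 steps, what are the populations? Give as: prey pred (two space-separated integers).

Answer: 0 18

Derivation:
Step 1: prey: 44+13-31=26; pred: 18+23-7=34
Step 2: prey: 26+7-35=0; pred: 34+26-13=47
Step 3: prey: 0+0-0=0; pred: 47+0-18=29
Step 4: prey: 0+0-0=0; pred: 29+0-11=18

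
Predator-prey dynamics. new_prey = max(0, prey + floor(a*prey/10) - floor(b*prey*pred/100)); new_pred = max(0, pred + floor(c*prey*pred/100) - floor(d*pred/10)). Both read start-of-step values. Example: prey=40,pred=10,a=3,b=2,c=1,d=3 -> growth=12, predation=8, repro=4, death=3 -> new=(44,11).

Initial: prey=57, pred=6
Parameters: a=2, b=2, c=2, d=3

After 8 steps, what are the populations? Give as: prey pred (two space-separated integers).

Answer: 0 26

Derivation:
Step 1: prey: 57+11-6=62; pred: 6+6-1=11
Step 2: prey: 62+12-13=61; pred: 11+13-3=21
Step 3: prey: 61+12-25=48; pred: 21+25-6=40
Step 4: prey: 48+9-38=19; pred: 40+38-12=66
Step 5: prey: 19+3-25=0; pred: 66+25-19=72
Step 6: prey: 0+0-0=0; pred: 72+0-21=51
Step 7: prey: 0+0-0=0; pred: 51+0-15=36
Step 8: prey: 0+0-0=0; pred: 36+0-10=26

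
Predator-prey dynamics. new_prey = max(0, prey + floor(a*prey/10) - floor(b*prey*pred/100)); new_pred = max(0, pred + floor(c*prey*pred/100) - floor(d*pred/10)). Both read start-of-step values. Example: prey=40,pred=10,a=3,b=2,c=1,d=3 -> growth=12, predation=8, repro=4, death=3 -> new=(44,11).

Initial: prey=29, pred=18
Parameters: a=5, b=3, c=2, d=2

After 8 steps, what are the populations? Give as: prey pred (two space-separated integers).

Answer: 0 20

Derivation:
Step 1: prey: 29+14-15=28; pred: 18+10-3=25
Step 2: prey: 28+14-21=21; pred: 25+14-5=34
Step 3: prey: 21+10-21=10; pred: 34+14-6=42
Step 4: prey: 10+5-12=3; pred: 42+8-8=42
Step 5: prey: 3+1-3=1; pred: 42+2-8=36
Step 6: prey: 1+0-1=0; pred: 36+0-7=29
Step 7: prey: 0+0-0=0; pred: 29+0-5=24
Step 8: prey: 0+0-0=0; pred: 24+0-4=20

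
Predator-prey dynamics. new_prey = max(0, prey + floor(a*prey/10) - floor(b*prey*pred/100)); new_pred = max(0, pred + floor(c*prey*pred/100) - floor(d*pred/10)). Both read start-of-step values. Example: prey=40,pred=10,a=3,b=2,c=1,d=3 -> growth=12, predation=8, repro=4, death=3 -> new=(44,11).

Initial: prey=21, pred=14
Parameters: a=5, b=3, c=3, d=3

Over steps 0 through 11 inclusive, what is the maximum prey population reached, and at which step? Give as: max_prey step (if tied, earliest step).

Step 1: prey: 21+10-8=23; pred: 14+8-4=18
Step 2: prey: 23+11-12=22; pred: 18+12-5=25
Step 3: prey: 22+11-16=17; pred: 25+16-7=34
Step 4: prey: 17+8-17=8; pred: 34+17-10=41
Step 5: prey: 8+4-9=3; pred: 41+9-12=38
Step 6: prey: 3+1-3=1; pred: 38+3-11=30
Step 7: prey: 1+0-0=1; pred: 30+0-9=21
Step 8: prey: 1+0-0=1; pred: 21+0-6=15
Step 9: prey: 1+0-0=1; pred: 15+0-4=11
Step 10: prey: 1+0-0=1; pred: 11+0-3=8
Step 11: prey: 1+0-0=1; pred: 8+0-2=6
Max prey = 23 at step 1

Answer: 23 1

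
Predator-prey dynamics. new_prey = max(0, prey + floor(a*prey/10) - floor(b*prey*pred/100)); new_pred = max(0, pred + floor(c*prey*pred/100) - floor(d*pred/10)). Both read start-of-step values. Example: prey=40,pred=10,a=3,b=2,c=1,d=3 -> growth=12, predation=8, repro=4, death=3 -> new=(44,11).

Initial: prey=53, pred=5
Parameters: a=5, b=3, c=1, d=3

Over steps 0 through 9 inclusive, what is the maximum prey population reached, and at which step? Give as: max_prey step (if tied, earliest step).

Answer: 125 4

Derivation:
Step 1: prey: 53+26-7=72; pred: 5+2-1=6
Step 2: prey: 72+36-12=96; pred: 6+4-1=9
Step 3: prey: 96+48-25=119; pred: 9+8-2=15
Step 4: prey: 119+59-53=125; pred: 15+17-4=28
Step 5: prey: 125+62-105=82; pred: 28+35-8=55
Step 6: prey: 82+41-135=0; pred: 55+45-16=84
Step 7: prey: 0+0-0=0; pred: 84+0-25=59
Step 8: prey: 0+0-0=0; pred: 59+0-17=42
Step 9: prey: 0+0-0=0; pred: 42+0-12=30
Max prey = 125 at step 4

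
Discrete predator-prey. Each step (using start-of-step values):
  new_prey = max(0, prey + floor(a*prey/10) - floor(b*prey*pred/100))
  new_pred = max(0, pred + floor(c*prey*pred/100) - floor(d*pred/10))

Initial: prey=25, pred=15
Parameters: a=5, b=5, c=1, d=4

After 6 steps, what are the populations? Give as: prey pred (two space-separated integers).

Step 1: prey: 25+12-18=19; pred: 15+3-6=12
Step 2: prey: 19+9-11=17; pred: 12+2-4=10
Step 3: prey: 17+8-8=17; pred: 10+1-4=7
Step 4: prey: 17+8-5=20; pred: 7+1-2=6
Step 5: prey: 20+10-6=24; pred: 6+1-2=5
Step 6: prey: 24+12-6=30; pred: 5+1-2=4

Answer: 30 4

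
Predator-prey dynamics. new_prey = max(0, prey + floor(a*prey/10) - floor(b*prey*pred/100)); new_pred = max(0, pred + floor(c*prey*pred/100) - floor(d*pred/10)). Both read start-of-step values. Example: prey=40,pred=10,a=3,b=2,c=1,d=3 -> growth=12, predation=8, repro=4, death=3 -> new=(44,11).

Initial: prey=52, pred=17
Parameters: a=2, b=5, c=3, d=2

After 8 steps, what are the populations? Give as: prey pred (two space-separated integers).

Step 1: prey: 52+10-44=18; pred: 17+26-3=40
Step 2: prey: 18+3-36=0; pred: 40+21-8=53
Step 3: prey: 0+0-0=0; pred: 53+0-10=43
Step 4: prey: 0+0-0=0; pred: 43+0-8=35
Step 5: prey: 0+0-0=0; pred: 35+0-7=28
Step 6: prey: 0+0-0=0; pred: 28+0-5=23
Step 7: prey: 0+0-0=0; pred: 23+0-4=19
Step 8: prey: 0+0-0=0; pred: 19+0-3=16

Answer: 0 16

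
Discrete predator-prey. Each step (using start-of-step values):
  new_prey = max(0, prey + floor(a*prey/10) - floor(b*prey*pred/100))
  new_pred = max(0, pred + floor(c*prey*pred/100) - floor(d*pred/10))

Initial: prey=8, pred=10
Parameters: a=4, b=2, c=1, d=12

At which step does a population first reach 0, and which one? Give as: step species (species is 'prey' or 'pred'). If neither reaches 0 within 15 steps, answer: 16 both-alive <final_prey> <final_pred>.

Answer: 1 pred

Derivation:
Step 1: prey: 8+3-1=10; pred: 10+0-12=0
First extinction: pred at step 1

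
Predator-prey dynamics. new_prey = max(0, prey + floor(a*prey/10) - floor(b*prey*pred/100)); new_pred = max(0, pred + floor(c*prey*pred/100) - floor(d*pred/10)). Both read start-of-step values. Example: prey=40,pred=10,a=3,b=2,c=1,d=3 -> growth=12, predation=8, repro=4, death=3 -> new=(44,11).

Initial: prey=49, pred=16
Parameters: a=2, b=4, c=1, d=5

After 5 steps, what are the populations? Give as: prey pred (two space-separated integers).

Step 1: prey: 49+9-31=27; pred: 16+7-8=15
Step 2: prey: 27+5-16=16; pred: 15+4-7=12
Step 3: prey: 16+3-7=12; pred: 12+1-6=7
Step 4: prey: 12+2-3=11; pred: 7+0-3=4
Step 5: prey: 11+2-1=12; pred: 4+0-2=2

Answer: 12 2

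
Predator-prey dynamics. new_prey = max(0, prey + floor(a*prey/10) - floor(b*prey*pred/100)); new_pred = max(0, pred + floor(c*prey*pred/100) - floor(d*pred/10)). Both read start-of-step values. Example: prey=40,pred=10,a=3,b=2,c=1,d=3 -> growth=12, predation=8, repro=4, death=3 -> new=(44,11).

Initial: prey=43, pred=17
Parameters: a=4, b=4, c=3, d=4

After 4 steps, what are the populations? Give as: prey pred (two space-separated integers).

Answer: 0 21

Derivation:
Step 1: prey: 43+17-29=31; pred: 17+21-6=32
Step 2: prey: 31+12-39=4; pred: 32+29-12=49
Step 3: prey: 4+1-7=0; pred: 49+5-19=35
Step 4: prey: 0+0-0=0; pred: 35+0-14=21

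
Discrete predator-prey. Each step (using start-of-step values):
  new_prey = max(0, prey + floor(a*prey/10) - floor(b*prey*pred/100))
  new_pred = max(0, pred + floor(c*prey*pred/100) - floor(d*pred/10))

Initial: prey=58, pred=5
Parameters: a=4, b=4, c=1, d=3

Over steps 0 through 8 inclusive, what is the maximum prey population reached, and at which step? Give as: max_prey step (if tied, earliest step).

Answer: 85 3

Derivation:
Step 1: prey: 58+23-11=70; pred: 5+2-1=6
Step 2: prey: 70+28-16=82; pred: 6+4-1=9
Step 3: prey: 82+32-29=85; pred: 9+7-2=14
Step 4: prey: 85+34-47=72; pred: 14+11-4=21
Step 5: prey: 72+28-60=40; pred: 21+15-6=30
Step 6: prey: 40+16-48=8; pred: 30+12-9=33
Step 7: prey: 8+3-10=1; pred: 33+2-9=26
Step 8: prey: 1+0-1=0; pred: 26+0-7=19
Max prey = 85 at step 3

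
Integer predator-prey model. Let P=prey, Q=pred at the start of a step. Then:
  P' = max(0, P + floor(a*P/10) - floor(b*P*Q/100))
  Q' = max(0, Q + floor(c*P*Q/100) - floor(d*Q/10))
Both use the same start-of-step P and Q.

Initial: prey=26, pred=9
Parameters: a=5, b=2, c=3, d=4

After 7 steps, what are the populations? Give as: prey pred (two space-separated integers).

Step 1: prey: 26+13-4=35; pred: 9+7-3=13
Step 2: prey: 35+17-9=43; pred: 13+13-5=21
Step 3: prey: 43+21-18=46; pred: 21+27-8=40
Step 4: prey: 46+23-36=33; pred: 40+55-16=79
Step 5: prey: 33+16-52=0; pred: 79+78-31=126
Step 6: prey: 0+0-0=0; pred: 126+0-50=76
Step 7: prey: 0+0-0=0; pred: 76+0-30=46

Answer: 0 46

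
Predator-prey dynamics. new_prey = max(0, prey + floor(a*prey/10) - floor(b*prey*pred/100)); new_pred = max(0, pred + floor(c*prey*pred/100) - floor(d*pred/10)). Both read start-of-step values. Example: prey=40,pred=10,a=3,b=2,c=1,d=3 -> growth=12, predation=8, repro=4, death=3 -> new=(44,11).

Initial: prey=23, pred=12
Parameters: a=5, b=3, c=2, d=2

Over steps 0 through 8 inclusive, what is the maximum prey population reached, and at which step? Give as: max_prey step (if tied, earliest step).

Step 1: prey: 23+11-8=26; pred: 12+5-2=15
Step 2: prey: 26+13-11=28; pred: 15+7-3=19
Step 3: prey: 28+14-15=27; pred: 19+10-3=26
Step 4: prey: 27+13-21=19; pred: 26+14-5=35
Step 5: prey: 19+9-19=9; pred: 35+13-7=41
Step 6: prey: 9+4-11=2; pred: 41+7-8=40
Step 7: prey: 2+1-2=1; pred: 40+1-8=33
Step 8: prey: 1+0-0=1; pred: 33+0-6=27
Max prey = 28 at step 2

Answer: 28 2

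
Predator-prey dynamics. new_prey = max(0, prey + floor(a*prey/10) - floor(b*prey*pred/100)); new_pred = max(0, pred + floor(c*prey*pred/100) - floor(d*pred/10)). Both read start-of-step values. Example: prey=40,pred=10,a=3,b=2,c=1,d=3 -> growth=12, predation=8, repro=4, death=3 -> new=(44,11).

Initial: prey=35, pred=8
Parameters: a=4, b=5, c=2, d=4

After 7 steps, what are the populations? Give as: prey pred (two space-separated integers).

Step 1: prey: 35+14-14=35; pred: 8+5-3=10
Step 2: prey: 35+14-17=32; pred: 10+7-4=13
Step 3: prey: 32+12-20=24; pred: 13+8-5=16
Step 4: prey: 24+9-19=14; pred: 16+7-6=17
Step 5: prey: 14+5-11=8; pred: 17+4-6=15
Step 6: prey: 8+3-6=5; pred: 15+2-6=11
Step 7: prey: 5+2-2=5; pred: 11+1-4=8

Answer: 5 8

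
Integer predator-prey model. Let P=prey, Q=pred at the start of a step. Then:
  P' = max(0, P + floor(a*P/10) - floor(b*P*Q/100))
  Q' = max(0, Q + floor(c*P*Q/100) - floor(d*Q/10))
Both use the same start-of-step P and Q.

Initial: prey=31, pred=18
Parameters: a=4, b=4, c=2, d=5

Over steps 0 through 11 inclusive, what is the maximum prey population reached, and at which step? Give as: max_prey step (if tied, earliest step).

Step 1: prey: 31+12-22=21; pred: 18+11-9=20
Step 2: prey: 21+8-16=13; pred: 20+8-10=18
Step 3: prey: 13+5-9=9; pred: 18+4-9=13
Step 4: prey: 9+3-4=8; pred: 13+2-6=9
Step 5: prey: 8+3-2=9; pred: 9+1-4=6
Step 6: prey: 9+3-2=10; pred: 6+1-3=4
Step 7: prey: 10+4-1=13; pred: 4+0-2=2
Step 8: prey: 13+5-1=17; pred: 2+0-1=1
Step 9: prey: 17+6-0=23; pred: 1+0-0=1
Step 10: prey: 23+9-0=32; pred: 1+0-0=1
Step 11: prey: 32+12-1=43; pred: 1+0-0=1
Max prey = 43 at step 11

Answer: 43 11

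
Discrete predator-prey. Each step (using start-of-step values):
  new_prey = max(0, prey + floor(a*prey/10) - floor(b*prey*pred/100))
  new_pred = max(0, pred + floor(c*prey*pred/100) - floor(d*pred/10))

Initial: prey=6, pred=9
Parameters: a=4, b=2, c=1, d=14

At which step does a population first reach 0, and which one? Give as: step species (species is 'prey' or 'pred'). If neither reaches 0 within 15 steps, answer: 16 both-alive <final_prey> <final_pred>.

Answer: 1 pred

Derivation:
Step 1: prey: 6+2-1=7; pred: 9+0-12=0
First extinction: pred at step 1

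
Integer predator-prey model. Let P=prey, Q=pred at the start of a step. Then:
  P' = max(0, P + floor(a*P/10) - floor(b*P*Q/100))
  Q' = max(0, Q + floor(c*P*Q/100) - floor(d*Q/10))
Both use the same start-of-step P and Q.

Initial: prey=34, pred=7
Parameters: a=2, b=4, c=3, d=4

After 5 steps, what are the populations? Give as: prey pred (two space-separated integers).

Answer: 1 15

Derivation:
Step 1: prey: 34+6-9=31; pred: 7+7-2=12
Step 2: prey: 31+6-14=23; pred: 12+11-4=19
Step 3: prey: 23+4-17=10; pred: 19+13-7=25
Step 4: prey: 10+2-10=2; pred: 25+7-10=22
Step 5: prey: 2+0-1=1; pred: 22+1-8=15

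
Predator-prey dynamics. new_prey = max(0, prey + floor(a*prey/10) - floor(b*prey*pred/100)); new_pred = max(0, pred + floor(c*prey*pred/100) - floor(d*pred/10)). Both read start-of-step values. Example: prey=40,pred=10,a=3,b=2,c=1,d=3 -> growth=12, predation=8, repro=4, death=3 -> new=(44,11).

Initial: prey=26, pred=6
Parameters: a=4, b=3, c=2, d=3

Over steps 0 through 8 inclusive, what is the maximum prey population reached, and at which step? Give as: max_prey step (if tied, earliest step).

Step 1: prey: 26+10-4=32; pred: 6+3-1=8
Step 2: prey: 32+12-7=37; pred: 8+5-2=11
Step 3: prey: 37+14-12=39; pred: 11+8-3=16
Step 4: prey: 39+15-18=36; pred: 16+12-4=24
Step 5: prey: 36+14-25=25; pred: 24+17-7=34
Step 6: prey: 25+10-25=10; pred: 34+17-10=41
Step 7: prey: 10+4-12=2; pred: 41+8-12=37
Step 8: prey: 2+0-2=0; pred: 37+1-11=27
Max prey = 39 at step 3

Answer: 39 3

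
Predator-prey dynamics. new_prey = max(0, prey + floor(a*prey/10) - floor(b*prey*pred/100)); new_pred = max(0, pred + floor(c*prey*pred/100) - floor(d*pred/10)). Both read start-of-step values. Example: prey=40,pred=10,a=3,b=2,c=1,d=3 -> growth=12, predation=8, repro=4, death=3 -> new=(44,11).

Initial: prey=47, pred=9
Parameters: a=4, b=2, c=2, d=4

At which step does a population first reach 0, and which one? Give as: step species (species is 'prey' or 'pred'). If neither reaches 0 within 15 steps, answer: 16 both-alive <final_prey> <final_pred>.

Step 1: prey: 47+18-8=57; pred: 9+8-3=14
Step 2: prey: 57+22-15=64; pred: 14+15-5=24
Step 3: prey: 64+25-30=59; pred: 24+30-9=45
Step 4: prey: 59+23-53=29; pred: 45+53-18=80
Step 5: prey: 29+11-46=0; pred: 80+46-32=94
First extinction: prey at step 5

Answer: 5 prey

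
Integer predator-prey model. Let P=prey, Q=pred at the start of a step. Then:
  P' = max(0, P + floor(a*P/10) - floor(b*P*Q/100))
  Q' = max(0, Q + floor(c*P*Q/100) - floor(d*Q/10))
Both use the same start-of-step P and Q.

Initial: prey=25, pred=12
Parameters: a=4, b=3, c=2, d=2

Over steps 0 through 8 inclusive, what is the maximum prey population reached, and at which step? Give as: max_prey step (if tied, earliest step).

Step 1: prey: 25+10-9=26; pred: 12+6-2=16
Step 2: prey: 26+10-12=24; pred: 16+8-3=21
Step 3: prey: 24+9-15=18; pred: 21+10-4=27
Step 4: prey: 18+7-14=11; pred: 27+9-5=31
Step 5: prey: 11+4-10=5; pred: 31+6-6=31
Step 6: prey: 5+2-4=3; pred: 31+3-6=28
Step 7: prey: 3+1-2=2; pred: 28+1-5=24
Step 8: prey: 2+0-1=1; pred: 24+0-4=20
Max prey = 26 at step 1

Answer: 26 1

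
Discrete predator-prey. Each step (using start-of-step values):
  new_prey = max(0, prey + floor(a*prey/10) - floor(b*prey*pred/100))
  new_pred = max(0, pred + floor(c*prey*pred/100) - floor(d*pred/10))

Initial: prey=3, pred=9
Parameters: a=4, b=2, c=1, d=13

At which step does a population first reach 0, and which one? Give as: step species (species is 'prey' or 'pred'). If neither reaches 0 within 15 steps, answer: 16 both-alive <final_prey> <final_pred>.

Step 1: prey: 3+1-0=4; pred: 9+0-11=0
First extinction: pred at step 1

Answer: 1 pred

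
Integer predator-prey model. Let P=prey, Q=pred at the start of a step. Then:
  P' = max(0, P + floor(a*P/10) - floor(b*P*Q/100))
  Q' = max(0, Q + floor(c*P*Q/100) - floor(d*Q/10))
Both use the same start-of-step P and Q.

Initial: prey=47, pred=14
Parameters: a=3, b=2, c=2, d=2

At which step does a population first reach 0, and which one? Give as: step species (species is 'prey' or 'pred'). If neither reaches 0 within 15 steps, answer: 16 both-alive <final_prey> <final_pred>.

Answer: 4 prey

Derivation:
Step 1: prey: 47+14-13=48; pred: 14+13-2=25
Step 2: prey: 48+14-24=38; pred: 25+24-5=44
Step 3: prey: 38+11-33=16; pred: 44+33-8=69
Step 4: prey: 16+4-22=0; pred: 69+22-13=78
First extinction: prey at step 4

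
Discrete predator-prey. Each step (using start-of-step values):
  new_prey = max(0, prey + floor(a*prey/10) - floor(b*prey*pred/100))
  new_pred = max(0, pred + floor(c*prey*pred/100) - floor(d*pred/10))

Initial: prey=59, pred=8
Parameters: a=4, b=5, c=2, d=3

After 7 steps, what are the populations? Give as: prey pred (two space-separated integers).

Step 1: prey: 59+23-23=59; pred: 8+9-2=15
Step 2: prey: 59+23-44=38; pred: 15+17-4=28
Step 3: prey: 38+15-53=0; pred: 28+21-8=41
Step 4: prey: 0+0-0=0; pred: 41+0-12=29
Step 5: prey: 0+0-0=0; pred: 29+0-8=21
Step 6: prey: 0+0-0=0; pred: 21+0-6=15
Step 7: prey: 0+0-0=0; pred: 15+0-4=11

Answer: 0 11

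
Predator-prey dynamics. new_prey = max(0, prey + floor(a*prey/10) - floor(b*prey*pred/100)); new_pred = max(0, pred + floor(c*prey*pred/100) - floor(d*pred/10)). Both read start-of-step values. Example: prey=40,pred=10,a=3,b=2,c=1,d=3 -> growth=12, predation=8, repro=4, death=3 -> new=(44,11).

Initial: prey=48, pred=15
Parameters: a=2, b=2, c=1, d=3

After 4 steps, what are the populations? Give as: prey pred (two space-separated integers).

Answer: 22 21

Derivation:
Step 1: prey: 48+9-14=43; pred: 15+7-4=18
Step 2: prey: 43+8-15=36; pred: 18+7-5=20
Step 3: prey: 36+7-14=29; pred: 20+7-6=21
Step 4: prey: 29+5-12=22; pred: 21+6-6=21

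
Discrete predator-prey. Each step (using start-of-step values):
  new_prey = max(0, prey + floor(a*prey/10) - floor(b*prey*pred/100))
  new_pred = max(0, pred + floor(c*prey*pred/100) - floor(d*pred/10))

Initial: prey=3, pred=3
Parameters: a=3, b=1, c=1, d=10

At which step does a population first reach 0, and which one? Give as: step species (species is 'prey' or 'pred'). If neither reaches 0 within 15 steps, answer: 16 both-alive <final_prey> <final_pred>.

Step 1: prey: 3+0-0=3; pred: 3+0-3=0
First extinction: pred at step 1

Answer: 1 pred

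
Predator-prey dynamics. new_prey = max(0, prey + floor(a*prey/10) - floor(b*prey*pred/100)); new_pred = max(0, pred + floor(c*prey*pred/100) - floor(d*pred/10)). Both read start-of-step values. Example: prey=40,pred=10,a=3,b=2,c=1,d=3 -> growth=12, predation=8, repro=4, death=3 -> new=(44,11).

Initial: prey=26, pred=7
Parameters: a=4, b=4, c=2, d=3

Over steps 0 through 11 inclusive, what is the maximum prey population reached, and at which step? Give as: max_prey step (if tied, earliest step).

Step 1: prey: 26+10-7=29; pred: 7+3-2=8
Step 2: prey: 29+11-9=31; pred: 8+4-2=10
Step 3: prey: 31+12-12=31; pred: 10+6-3=13
Step 4: prey: 31+12-16=27; pred: 13+8-3=18
Step 5: prey: 27+10-19=18; pred: 18+9-5=22
Step 6: prey: 18+7-15=10; pred: 22+7-6=23
Step 7: prey: 10+4-9=5; pred: 23+4-6=21
Step 8: prey: 5+2-4=3; pred: 21+2-6=17
Step 9: prey: 3+1-2=2; pred: 17+1-5=13
Step 10: prey: 2+0-1=1; pred: 13+0-3=10
Step 11: prey: 1+0-0=1; pred: 10+0-3=7
Max prey = 31 at step 2

Answer: 31 2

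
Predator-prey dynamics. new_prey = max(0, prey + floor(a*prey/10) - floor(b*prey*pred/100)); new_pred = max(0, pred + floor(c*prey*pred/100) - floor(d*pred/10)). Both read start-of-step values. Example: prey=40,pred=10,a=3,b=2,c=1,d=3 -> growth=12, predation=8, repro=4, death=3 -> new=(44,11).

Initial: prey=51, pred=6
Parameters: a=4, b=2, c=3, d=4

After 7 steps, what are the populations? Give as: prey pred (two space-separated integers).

Answer: 0 47

Derivation:
Step 1: prey: 51+20-6=65; pred: 6+9-2=13
Step 2: prey: 65+26-16=75; pred: 13+25-5=33
Step 3: prey: 75+30-49=56; pred: 33+74-13=94
Step 4: prey: 56+22-105=0; pred: 94+157-37=214
Step 5: prey: 0+0-0=0; pred: 214+0-85=129
Step 6: prey: 0+0-0=0; pred: 129+0-51=78
Step 7: prey: 0+0-0=0; pred: 78+0-31=47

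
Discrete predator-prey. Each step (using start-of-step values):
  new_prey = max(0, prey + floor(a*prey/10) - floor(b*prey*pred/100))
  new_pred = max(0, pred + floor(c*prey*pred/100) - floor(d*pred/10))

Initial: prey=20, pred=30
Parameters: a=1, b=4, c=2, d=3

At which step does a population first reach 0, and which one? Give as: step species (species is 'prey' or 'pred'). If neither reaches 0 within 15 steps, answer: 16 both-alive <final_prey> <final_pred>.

Answer: 1 prey

Derivation:
Step 1: prey: 20+2-24=0; pred: 30+12-9=33
First extinction: prey at step 1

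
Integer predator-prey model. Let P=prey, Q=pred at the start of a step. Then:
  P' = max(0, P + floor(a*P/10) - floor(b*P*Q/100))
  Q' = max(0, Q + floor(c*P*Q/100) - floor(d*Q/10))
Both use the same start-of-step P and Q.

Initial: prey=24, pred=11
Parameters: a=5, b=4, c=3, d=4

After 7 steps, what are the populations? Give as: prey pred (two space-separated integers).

Step 1: prey: 24+12-10=26; pred: 11+7-4=14
Step 2: prey: 26+13-14=25; pred: 14+10-5=19
Step 3: prey: 25+12-19=18; pred: 19+14-7=26
Step 4: prey: 18+9-18=9; pred: 26+14-10=30
Step 5: prey: 9+4-10=3; pred: 30+8-12=26
Step 6: prey: 3+1-3=1; pred: 26+2-10=18
Step 7: prey: 1+0-0=1; pred: 18+0-7=11

Answer: 1 11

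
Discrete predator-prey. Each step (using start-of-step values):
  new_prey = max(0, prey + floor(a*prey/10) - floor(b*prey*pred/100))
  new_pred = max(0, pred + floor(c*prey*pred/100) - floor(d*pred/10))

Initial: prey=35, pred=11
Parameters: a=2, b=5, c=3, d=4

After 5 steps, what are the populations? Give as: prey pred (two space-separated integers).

Answer: 0 7

Derivation:
Step 1: prey: 35+7-19=23; pred: 11+11-4=18
Step 2: prey: 23+4-20=7; pred: 18+12-7=23
Step 3: prey: 7+1-8=0; pred: 23+4-9=18
Step 4: prey: 0+0-0=0; pred: 18+0-7=11
Step 5: prey: 0+0-0=0; pred: 11+0-4=7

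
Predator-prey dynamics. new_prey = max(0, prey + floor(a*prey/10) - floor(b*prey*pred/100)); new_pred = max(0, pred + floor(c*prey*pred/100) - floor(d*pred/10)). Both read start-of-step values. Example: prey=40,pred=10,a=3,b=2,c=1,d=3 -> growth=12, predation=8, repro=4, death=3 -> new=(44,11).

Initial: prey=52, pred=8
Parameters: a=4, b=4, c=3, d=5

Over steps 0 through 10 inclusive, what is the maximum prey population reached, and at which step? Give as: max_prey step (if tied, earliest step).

Answer: 56 1

Derivation:
Step 1: prey: 52+20-16=56; pred: 8+12-4=16
Step 2: prey: 56+22-35=43; pred: 16+26-8=34
Step 3: prey: 43+17-58=2; pred: 34+43-17=60
Step 4: prey: 2+0-4=0; pred: 60+3-30=33
Step 5: prey: 0+0-0=0; pred: 33+0-16=17
Step 6: prey: 0+0-0=0; pred: 17+0-8=9
Step 7: prey: 0+0-0=0; pred: 9+0-4=5
Step 8: prey: 0+0-0=0; pred: 5+0-2=3
Step 9: prey: 0+0-0=0; pred: 3+0-1=2
Step 10: prey: 0+0-0=0; pred: 2+0-1=1
Max prey = 56 at step 1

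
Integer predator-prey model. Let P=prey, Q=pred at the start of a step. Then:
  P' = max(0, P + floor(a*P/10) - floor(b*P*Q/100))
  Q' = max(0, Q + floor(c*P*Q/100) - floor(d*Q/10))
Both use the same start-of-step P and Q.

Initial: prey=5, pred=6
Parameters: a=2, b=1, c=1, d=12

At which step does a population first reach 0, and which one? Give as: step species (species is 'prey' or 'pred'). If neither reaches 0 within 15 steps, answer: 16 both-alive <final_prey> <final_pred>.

Step 1: prey: 5+1-0=6; pred: 6+0-7=0
First extinction: pred at step 1

Answer: 1 pred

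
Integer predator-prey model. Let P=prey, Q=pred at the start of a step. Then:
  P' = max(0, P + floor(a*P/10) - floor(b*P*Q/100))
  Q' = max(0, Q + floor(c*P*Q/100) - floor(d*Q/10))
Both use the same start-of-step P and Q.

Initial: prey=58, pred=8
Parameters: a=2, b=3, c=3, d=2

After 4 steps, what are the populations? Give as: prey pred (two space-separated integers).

Step 1: prey: 58+11-13=56; pred: 8+13-1=20
Step 2: prey: 56+11-33=34; pred: 20+33-4=49
Step 3: prey: 34+6-49=0; pred: 49+49-9=89
Step 4: prey: 0+0-0=0; pred: 89+0-17=72

Answer: 0 72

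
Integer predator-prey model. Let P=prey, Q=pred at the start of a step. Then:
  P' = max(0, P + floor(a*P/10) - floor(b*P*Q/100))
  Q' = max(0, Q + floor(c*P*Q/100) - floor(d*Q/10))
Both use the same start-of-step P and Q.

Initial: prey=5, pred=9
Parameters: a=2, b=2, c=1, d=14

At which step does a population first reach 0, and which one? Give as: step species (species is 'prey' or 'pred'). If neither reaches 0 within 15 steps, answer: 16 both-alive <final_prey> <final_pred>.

Answer: 1 pred

Derivation:
Step 1: prey: 5+1-0=6; pred: 9+0-12=0
First extinction: pred at step 1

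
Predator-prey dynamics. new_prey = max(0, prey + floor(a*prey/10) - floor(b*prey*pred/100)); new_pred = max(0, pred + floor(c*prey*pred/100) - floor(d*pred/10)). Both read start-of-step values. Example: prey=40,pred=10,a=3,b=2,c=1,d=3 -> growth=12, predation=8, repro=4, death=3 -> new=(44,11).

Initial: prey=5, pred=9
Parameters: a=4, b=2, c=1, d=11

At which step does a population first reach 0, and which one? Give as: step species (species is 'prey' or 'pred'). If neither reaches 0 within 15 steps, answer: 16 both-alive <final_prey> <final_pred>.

Answer: 1 pred

Derivation:
Step 1: prey: 5+2-0=7; pred: 9+0-9=0
First extinction: pred at step 1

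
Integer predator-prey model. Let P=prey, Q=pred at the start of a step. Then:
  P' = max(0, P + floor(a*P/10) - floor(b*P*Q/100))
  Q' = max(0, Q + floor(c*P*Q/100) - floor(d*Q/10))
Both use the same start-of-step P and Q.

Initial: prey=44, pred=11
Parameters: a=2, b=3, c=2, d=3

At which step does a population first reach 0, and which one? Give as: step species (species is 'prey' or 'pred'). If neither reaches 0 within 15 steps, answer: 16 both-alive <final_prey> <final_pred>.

Step 1: prey: 44+8-14=38; pred: 11+9-3=17
Step 2: prey: 38+7-19=26; pred: 17+12-5=24
Step 3: prey: 26+5-18=13; pred: 24+12-7=29
Step 4: prey: 13+2-11=4; pred: 29+7-8=28
Step 5: prey: 4+0-3=1; pred: 28+2-8=22
Step 6: prey: 1+0-0=1; pred: 22+0-6=16
Step 7: prey: 1+0-0=1; pred: 16+0-4=12
Step 8: prey: 1+0-0=1; pred: 12+0-3=9
Step 9: prey: 1+0-0=1; pred: 9+0-2=7
Step 10: prey: 1+0-0=1; pred: 7+0-2=5
Step 11: prey: 1+0-0=1; pred: 5+0-1=4
Step 12: prey: 1+0-0=1; pred: 4+0-1=3
Step 13: prey: 1+0-0=1; pred: 3+0-0=3
Steps 14-15: state stable at prey=1, pred=3 (no change)
No extinction within 15 steps

Answer: 16 both-alive 1 3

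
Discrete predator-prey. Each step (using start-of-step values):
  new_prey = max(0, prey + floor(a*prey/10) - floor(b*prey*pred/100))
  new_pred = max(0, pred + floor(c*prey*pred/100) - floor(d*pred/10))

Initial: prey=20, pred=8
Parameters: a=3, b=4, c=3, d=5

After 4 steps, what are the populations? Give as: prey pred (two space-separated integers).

Step 1: prey: 20+6-6=20; pred: 8+4-4=8
Step 2: prey: 20+6-6=20; pred: 8+4-4=8
Step 3: prey: 20+6-6=20; pred: 8+4-4=8
Step 4: prey: 20+6-6=20; pred: 8+4-4=8

Answer: 20 8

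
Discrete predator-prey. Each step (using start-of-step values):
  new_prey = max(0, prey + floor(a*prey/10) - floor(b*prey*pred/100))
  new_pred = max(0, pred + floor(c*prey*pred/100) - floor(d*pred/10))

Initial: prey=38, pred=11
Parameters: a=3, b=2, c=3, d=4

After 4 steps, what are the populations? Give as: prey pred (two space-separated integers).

Answer: 2 77

Derivation:
Step 1: prey: 38+11-8=41; pred: 11+12-4=19
Step 2: prey: 41+12-15=38; pred: 19+23-7=35
Step 3: prey: 38+11-26=23; pred: 35+39-14=60
Step 4: prey: 23+6-27=2; pred: 60+41-24=77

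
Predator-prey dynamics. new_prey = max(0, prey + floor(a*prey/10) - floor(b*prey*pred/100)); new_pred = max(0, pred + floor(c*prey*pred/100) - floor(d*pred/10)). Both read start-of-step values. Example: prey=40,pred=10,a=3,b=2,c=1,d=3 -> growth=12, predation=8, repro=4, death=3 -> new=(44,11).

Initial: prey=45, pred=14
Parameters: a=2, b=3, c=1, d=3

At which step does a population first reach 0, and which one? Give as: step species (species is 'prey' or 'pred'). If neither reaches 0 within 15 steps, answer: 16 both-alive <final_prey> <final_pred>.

Answer: 16 both-alive 15 3

Derivation:
Step 1: prey: 45+9-18=36; pred: 14+6-4=16
Step 2: prey: 36+7-17=26; pred: 16+5-4=17
Step 3: prey: 26+5-13=18; pred: 17+4-5=16
Step 4: prey: 18+3-8=13; pred: 16+2-4=14
Step 5: prey: 13+2-5=10; pred: 14+1-4=11
Step 6: prey: 10+2-3=9; pred: 11+1-3=9
Step 7: prey: 9+1-2=8; pred: 9+0-2=7
Step 8: prey: 8+1-1=8; pred: 7+0-2=5
Step 9: prey: 8+1-1=8; pred: 5+0-1=4
Step 10: prey: 8+1-0=9; pred: 4+0-1=3
Step 11: prey: 9+1-0=10; pred: 3+0-0=3
Step 12: prey: 10+2-0=12; pred: 3+0-0=3
Step 13: prey: 12+2-1=13; pred: 3+0-0=3
Step 14: prey: 13+2-1=14; pred: 3+0-0=3
Step 15: prey: 14+2-1=15; pred: 3+0-0=3
No extinction within 15 steps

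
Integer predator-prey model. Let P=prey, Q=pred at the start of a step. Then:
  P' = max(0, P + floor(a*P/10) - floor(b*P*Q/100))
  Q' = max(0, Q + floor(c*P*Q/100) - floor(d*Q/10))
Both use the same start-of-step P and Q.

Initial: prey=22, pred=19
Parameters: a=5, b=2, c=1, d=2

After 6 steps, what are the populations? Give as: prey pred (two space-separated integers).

Step 1: prey: 22+11-8=25; pred: 19+4-3=20
Step 2: prey: 25+12-10=27; pred: 20+5-4=21
Step 3: prey: 27+13-11=29; pred: 21+5-4=22
Step 4: prey: 29+14-12=31; pred: 22+6-4=24
Step 5: prey: 31+15-14=32; pred: 24+7-4=27
Step 6: prey: 32+16-17=31; pred: 27+8-5=30

Answer: 31 30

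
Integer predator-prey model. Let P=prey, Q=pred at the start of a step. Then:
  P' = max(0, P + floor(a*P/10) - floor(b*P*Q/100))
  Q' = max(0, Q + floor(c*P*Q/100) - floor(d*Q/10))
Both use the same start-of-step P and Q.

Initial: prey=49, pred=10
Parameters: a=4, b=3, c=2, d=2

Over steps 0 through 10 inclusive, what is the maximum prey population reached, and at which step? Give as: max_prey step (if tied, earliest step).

Answer: 54 1

Derivation:
Step 1: prey: 49+19-14=54; pred: 10+9-2=17
Step 2: prey: 54+21-27=48; pred: 17+18-3=32
Step 3: prey: 48+19-46=21; pred: 32+30-6=56
Step 4: prey: 21+8-35=0; pred: 56+23-11=68
Step 5: prey: 0+0-0=0; pred: 68+0-13=55
Step 6: prey: 0+0-0=0; pred: 55+0-11=44
Step 7: prey: 0+0-0=0; pred: 44+0-8=36
Step 8: prey: 0+0-0=0; pred: 36+0-7=29
Step 9: prey: 0+0-0=0; pred: 29+0-5=24
Step 10: prey: 0+0-0=0; pred: 24+0-4=20
Max prey = 54 at step 1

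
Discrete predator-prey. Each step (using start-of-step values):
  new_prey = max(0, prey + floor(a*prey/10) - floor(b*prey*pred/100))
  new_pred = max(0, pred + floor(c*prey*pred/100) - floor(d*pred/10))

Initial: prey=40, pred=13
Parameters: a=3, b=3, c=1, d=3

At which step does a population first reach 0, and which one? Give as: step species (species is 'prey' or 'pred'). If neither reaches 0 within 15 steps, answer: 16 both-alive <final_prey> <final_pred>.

Answer: 16 both-alive 27 6

Derivation:
Step 1: prey: 40+12-15=37; pred: 13+5-3=15
Step 2: prey: 37+11-16=32; pred: 15+5-4=16
Step 3: prey: 32+9-15=26; pred: 16+5-4=17
Step 4: prey: 26+7-13=20; pred: 17+4-5=16
Step 5: prey: 20+6-9=17; pred: 16+3-4=15
Step 6: prey: 17+5-7=15; pred: 15+2-4=13
Step 7: prey: 15+4-5=14; pred: 13+1-3=11
Step 8: prey: 14+4-4=14; pred: 11+1-3=9
Step 9: prey: 14+4-3=15; pred: 9+1-2=8
Step 10: prey: 15+4-3=16; pred: 8+1-2=7
Step 11: prey: 16+4-3=17; pred: 7+1-2=6
Step 12: prey: 17+5-3=19; pred: 6+1-1=6
Step 13: prey: 19+5-3=21; pred: 6+1-1=6
Step 14: prey: 21+6-3=24; pred: 6+1-1=6
Step 15: prey: 24+7-4=27; pred: 6+1-1=6
No extinction within 15 steps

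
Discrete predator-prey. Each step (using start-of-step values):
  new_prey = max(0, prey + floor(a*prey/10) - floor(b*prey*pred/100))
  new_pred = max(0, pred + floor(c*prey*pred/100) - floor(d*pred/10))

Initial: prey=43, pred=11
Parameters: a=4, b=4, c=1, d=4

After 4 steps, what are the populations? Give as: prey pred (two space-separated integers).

Answer: 37 11

Derivation:
Step 1: prey: 43+17-18=42; pred: 11+4-4=11
Step 2: prey: 42+16-18=40; pred: 11+4-4=11
Step 3: prey: 40+16-17=39; pred: 11+4-4=11
Step 4: prey: 39+15-17=37; pred: 11+4-4=11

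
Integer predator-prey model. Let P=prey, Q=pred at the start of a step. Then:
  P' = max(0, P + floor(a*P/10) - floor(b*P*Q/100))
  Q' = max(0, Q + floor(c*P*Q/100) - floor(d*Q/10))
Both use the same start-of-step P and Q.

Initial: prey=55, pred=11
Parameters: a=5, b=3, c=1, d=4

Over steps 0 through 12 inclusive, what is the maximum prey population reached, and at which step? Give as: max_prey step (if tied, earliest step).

Step 1: prey: 55+27-18=64; pred: 11+6-4=13
Step 2: prey: 64+32-24=72; pred: 13+8-5=16
Step 3: prey: 72+36-34=74; pred: 16+11-6=21
Step 4: prey: 74+37-46=65; pred: 21+15-8=28
Step 5: prey: 65+32-54=43; pred: 28+18-11=35
Step 6: prey: 43+21-45=19; pred: 35+15-14=36
Step 7: prey: 19+9-20=8; pred: 36+6-14=28
Step 8: prey: 8+4-6=6; pred: 28+2-11=19
Step 9: prey: 6+3-3=6; pred: 19+1-7=13
Step 10: prey: 6+3-2=7; pred: 13+0-5=8
Step 11: prey: 7+3-1=9; pred: 8+0-3=5
Step 12: prey: 9+4-1=12; pred: 5+0-2=3
Max prey = 74 at step 3

Answer: 74 3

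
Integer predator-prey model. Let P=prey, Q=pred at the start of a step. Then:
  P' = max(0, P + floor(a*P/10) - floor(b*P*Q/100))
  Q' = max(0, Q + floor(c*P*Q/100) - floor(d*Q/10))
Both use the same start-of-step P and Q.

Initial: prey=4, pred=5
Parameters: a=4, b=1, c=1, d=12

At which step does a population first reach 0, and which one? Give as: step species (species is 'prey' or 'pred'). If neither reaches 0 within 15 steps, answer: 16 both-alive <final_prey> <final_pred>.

Answer: 1 pred

Derivation:
Step 1: prey: 4+1-0=5; pred: 5+0-6=0
First extinction: pred at step 1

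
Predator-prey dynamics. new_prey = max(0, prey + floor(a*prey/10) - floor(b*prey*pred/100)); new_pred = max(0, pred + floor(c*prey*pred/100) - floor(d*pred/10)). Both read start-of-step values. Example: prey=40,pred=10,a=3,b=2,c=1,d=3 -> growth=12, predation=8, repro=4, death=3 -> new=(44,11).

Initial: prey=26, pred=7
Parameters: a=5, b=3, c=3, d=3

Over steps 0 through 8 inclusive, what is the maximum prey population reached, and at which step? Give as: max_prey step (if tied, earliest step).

Step 1: prey: 26+13-5=34; pred: 7+5-2=10
Step 2: prey: 34+17-10=41; pred: 10+10-3=17
Step 3: prey: 41+20-20=41; pred: 17+20-5=32
Step 4: prey: 41+20-39=22; pred: 32+39-9=62
Step 5: prey: 22+11-40=0; pred: 62+40-18=84
Step 6: prey: 0+0-0=0; pred: 84+0-25=59
Step 7: prey: 0+0-0=0; pred: 59+0-17=42
Step 8: prey: 0+0-0=0; pred: 42+0-12=30
Max prey = 41 at step 2

Answer: 41 2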